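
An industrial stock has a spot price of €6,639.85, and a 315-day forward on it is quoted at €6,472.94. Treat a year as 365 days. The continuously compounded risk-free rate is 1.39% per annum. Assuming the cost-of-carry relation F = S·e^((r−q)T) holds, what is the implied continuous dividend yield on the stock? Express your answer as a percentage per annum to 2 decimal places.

From F = S·e^((r−q)T): (r − q) = ln(F/S)/T
ln(6472.94/6639.85) = ln(0.974862) = -0.025459
(r − q) = -0.025459 / (315/365) = -0.029500
q = r − ln(F/S)/T = 0.0139 + 0.029500 = 0.043400
q = 4.34%

4.34%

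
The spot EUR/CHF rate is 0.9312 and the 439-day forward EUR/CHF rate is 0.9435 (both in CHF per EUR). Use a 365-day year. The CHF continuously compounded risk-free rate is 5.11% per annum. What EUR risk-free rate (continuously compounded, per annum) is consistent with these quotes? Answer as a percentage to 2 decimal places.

F = S·e^((r_CHF − r_EUR)T) ⇒ r_EUR = r_CHF − ln(F/S)/T
ln(0.9435/0.9312) = 0.013122; /(439/365) = 0.010910
r_EUR = 0.0511 − 0.010910 = 0.040190
r_EUR = 4.02%

4.02%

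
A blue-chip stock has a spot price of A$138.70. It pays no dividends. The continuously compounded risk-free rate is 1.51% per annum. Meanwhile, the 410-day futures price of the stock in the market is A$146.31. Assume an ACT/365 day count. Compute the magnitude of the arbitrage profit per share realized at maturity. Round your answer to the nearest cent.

A$5.24 per share

Fair futures: F* = S·e^(carry·T), with carry = r = 0.0151
F* = 138.70 · e^(0.0151 × 410/365) = 138.70 · e^0.016962 = 138.70 × 1.017107 = A$141.0727
Market A$146.31 > fair A$141.0727: forward overpriced → cash-and-carry (buy spot, short the forward).
At maturity, profit = |F_mkt − F*| = |146.31 − 141.0727| = A$5.24 per share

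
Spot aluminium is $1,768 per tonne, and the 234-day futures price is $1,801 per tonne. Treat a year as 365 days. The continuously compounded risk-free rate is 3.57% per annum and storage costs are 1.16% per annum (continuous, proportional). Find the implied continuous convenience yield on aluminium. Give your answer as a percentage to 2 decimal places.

F = S·e^((r+u−y)T) ⇒ (r+u−y) = ln(F/S)/T
ln(1801/1768) = 0.018493; /T ⇒ 0.028846
y = r + u − ln(F/S)/T = 0.0357 + 0.0116 − 0.028846 = 0.018454
y = 1.85%

1.85%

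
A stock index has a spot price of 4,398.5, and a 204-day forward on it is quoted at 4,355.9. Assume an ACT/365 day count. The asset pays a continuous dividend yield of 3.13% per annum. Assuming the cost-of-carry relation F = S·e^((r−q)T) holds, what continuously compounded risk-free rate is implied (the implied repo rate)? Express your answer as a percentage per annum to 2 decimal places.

1.39%

From F = S·e^((r−q)T): (r − q) = ln(F/S)/T
ln(4355.9/4398.5) = ln(0.990315) = -0.009732
(r − q) = -0.009732 / (204/365) = -0.017413
r = ln(F/S)/T + q = -0.017413 + 0.0313 = 0.013887
r = 1.39%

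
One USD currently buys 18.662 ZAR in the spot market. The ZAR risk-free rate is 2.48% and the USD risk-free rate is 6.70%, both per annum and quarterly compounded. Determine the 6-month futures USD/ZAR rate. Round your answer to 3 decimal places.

18.277

By covered interest parity, F = S · (1+r_ZAR/4)^(4T) / (1+r_USD/4)^(4T)
= 18.662 × 1.012438 / 1.033781 = 18.662 × 0.979354
F = 18.277 ZAR per USD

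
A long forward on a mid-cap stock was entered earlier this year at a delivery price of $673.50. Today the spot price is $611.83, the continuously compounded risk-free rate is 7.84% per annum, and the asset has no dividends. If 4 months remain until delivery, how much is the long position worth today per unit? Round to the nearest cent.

-$44.30

Current fair forward for the remaining 4 months: F = S·e^(r·T), r = 0.0784
F = 611.83 · e^(0.0784 × 4/12) = 611.83 × 1.026478 = 628.0300
Value of long forward = (F − K)·e^(−rT) = (628.0300 − 673.50) · e^(−0.0784·4/12)
= -45.4700 × 0.974205 = -44.30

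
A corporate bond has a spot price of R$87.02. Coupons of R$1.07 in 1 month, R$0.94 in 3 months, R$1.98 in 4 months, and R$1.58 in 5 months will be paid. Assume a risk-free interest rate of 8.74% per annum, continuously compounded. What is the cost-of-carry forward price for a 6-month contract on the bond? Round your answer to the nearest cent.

PV(coupons) I = 1.07·e^(−0.0874·1/12) + 0.94·e^(−0.0874·3/12) + 1.98·e^(−0.0874·4/12) + 1.58·e^(−0.0874·5/12)
I = 1.0622 + 0.9197 + 1.9231 + 1.5235 = 5.4285
F = (S − I)·e^(rT) = (87.02 − 5.4285) · e^(0.0874·6/12)
= 81.5915 · e^0.043700 = 81.5915 × 1.044669 = R$85.24

R$85.24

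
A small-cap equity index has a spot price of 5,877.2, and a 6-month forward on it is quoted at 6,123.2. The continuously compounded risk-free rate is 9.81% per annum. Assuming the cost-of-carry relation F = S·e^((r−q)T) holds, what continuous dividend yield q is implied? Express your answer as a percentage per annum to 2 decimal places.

From F = S·e^((r−q)T): (r − q) = ln(F/S)/T
ln(6123.2/5877.2) = ln(1.041857) = 0.041005
(r − q) = 0.041005 / (6/12) = 0.082010
q = r − ln(F/S)/T = 0.0981 − 0.082010 = 0.016090
q = 1.61%

1.61%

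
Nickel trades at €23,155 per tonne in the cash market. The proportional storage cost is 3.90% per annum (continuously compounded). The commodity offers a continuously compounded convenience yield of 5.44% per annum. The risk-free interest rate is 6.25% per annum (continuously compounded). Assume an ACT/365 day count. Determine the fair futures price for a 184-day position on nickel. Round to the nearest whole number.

Net carry = r + u − y = 0.0625 + 0.0390 − 0.0544 = 0.0471
F = S·e^((r+u−y)T) = 23155 · e^(0.0471 × 184/365) = 23155 · e^0.023744
= 23155 × 1.024028 = €23,711 per tonne

€23,711 per tonne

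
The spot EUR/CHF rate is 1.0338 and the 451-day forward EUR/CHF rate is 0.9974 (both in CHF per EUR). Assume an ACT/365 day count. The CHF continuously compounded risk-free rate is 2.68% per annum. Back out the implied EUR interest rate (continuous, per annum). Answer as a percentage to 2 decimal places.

5.58%

F = S·e^((r_CHF − r_EUR)T) ⇒ r_EUR = r_CHF − ln(F/S)/T
ln(0.9974/1.0338) = -0.035845; /(451/365) = -0.029010
r_EUR = 0.0268 + 0.029010 = 0.055810
r_EUR = 5.58%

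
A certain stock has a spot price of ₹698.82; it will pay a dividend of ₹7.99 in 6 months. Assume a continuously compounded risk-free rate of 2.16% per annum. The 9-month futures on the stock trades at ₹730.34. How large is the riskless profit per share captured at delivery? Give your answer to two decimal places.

₹28.14 per share

PV(dividends) I = 7.99·e^(−0.0216·6/12) = 7.9042
Fair futures F* = (S − I)·e^(rT) = (698.82 − 7.9042)·e^0.016200 = 690.9158 × 1.016332 = 702.1998
Market ₹730.34 > fair 702.1998: forward overpriced → cash-and-carry (borrow at r, buy the stock and collect the dividends, short the forward).
Profit at T = |F_mkt − F*| = |730.34 − 702.1998| = ₹28.14 per share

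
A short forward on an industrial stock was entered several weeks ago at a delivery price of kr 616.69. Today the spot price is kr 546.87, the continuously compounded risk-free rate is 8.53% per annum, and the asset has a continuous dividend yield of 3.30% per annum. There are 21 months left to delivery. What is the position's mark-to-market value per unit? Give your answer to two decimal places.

kr 14.99

Current fair forward for the remaining 21 months: F = S·e^((r − q)·T), (r − q) = 0.0853 − 0.0330 = 0.0523
F = 546.87 · e^(0.0523 × 21/12) = 546.87 × 1.095844 = 599.2842
Value of long forward = (F − K)·e^(−rT) = (599.2842 − 616.69) · e^(−0.0853·21/12)
= -17.4058 × 0.861332 = -14.99
Short position value = −(long value) = kr 14.99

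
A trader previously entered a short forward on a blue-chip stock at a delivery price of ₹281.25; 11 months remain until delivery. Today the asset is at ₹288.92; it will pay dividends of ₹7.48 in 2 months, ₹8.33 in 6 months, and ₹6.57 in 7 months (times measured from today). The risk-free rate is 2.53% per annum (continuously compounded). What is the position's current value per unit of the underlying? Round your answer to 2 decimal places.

PV(remaining dividends) I = 7.48·e^(−0.0253·2/12) + 8.33·e^(−0.0253·6/12) + 6.57·e^(−0.0253·7/12) = 22.1476
Current forward F = (S − I)·e^(rT) = (288.92 − 22.1476)·e^(0.0253·11/12) = 266.7724 × 1.023463 = 273.0317
Value (long) = (F − K)·e^(−rT) = (273.0317 − 281.25) × 0.977075 = -8.0299
Short position value = −(long value) = ₹8.03

₹8.03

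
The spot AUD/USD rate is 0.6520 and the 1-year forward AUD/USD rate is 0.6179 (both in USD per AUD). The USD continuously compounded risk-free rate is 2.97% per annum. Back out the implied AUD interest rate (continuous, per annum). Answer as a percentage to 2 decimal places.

F = S·e^((r_USD − r_AUD)T) ⇒ r_AUD = r_USD − ln(F/S)/T
ln(0.6179/0.6520) = -0.053718; /(1) = -0.053718
r_AUD = 0.0297 + 0.053718 = 0.083418
r_AUD = 8.34%

8.34%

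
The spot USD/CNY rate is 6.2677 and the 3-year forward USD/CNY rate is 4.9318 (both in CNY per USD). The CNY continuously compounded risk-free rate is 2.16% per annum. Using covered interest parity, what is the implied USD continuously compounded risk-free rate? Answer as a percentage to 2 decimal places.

F = S·e^((r_CNY − r_USD)T) ⇒ r_USD = r_CNY − ln(F/S)/T
ln(4.9318/6.2677) = -0.239705; /(3) = -0.079902
r_USD = 0.0216 + 0.079902 = 0.101502
r_USD = 10.15%

10.15%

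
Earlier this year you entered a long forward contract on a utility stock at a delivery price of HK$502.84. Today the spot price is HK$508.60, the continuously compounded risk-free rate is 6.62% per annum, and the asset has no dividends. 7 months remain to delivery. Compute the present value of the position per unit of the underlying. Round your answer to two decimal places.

HK$24.81

Current fair forward for the remaining 7 months: F = S·e^(r·T), r = 0.0662
F = 508.60 · e^(0.0662 × 7/12) = 508.60 × 1.039372 = 528.6246
Value of long forward = (F − K)·e^(−rT) = (528.6246 − 502.84) · e^(−0.0662·7/12)
= 25.7846 × 0.962119 = 24.81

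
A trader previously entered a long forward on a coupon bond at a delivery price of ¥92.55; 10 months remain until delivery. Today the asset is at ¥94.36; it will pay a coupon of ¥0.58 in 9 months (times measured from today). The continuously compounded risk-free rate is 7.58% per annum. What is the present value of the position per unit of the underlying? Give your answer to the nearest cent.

¥6.93

PV(remaining coupons) I = 0.58·e^(−0.0758·9/12) = 0.5479
Current forward F = (S − I)·e^(rT) = (94.36 − 0.5479)·e^(0.0758·10/12) = 93.8121 × 1.065204 = 99.9290
Value (long) = (F − K)·e^(−rT) = (99.9290 − 92.55) × 0.938787 = 6.9273
Value = ¥6.93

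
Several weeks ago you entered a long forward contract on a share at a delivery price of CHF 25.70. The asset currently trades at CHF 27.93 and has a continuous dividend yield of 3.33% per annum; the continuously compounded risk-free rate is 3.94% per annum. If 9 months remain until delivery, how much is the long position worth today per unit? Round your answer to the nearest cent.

CHF 2.29

Current fair forward for the remaining 9 months: F = S·e^((r − q)·T), (r − q) = 0.0394 − 0.0333 = 0.0061
F = 27.93 · e^(0.0061 × 9/12) = 27.93 × 1.004585 = 28.0581
Value of long forward = (F − K)·e^(−rT) = (28.0581 − 25.70) · e^(−0.0394·9/12)
= 2.3581 × 0.970882 = 2.29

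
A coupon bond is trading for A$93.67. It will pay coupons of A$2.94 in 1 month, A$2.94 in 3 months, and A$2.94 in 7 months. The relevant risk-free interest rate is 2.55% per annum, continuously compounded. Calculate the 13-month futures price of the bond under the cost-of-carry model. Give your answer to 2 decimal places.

PV(coupons) I = 2.94·e^(−0.0255·1/12) + 2.94·e^(−0.0255·3/12) + 2.94·e^(−0.0255·7/12)
I = 2.9338 + 2.9213 + 2.8966 = 8.7517
F = (S − I)·e^(rT) = (93.67 − 8.7517) · e^(0.0255·13/12)
= 84.9183 · e^0.027625 = 84.9183 × 1.028010 = A$87.30

A$87.30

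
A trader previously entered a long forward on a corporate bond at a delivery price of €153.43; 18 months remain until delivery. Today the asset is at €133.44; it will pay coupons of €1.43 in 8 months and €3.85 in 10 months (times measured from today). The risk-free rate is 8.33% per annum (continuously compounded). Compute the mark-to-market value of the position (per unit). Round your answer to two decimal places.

-€6.91

PV(remaining coupons) I = 1.43·e^(−0.0833·8/12) + 3.85·e^(−0.0833·10/12) = 4.9446
Current forward F = (S − I)·e^(rT) = (133.44 − 4.9446)·e^(0.0833·18/12) = 128.4954 × 1.133092 = 145.5971
Value (long) = (F − K)·e^(−rT) = (145.5971 − 153.43) × 0.882541 = -6.9129
Value = -€6.91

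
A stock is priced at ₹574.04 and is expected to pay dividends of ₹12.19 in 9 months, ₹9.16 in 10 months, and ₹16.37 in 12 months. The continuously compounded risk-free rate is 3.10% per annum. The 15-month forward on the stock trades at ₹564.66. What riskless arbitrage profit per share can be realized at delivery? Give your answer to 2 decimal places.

₹6.10 per share

PV(dividends) I = 12.19·e^(−0.0310·9/12) + 9.16·e^(−0.0310·10/12) + 16.37·e^(−0.0310·12/12) = 36.7066
Fair forward F* = (S − I)·e^(rT) = (574.04 − 36.7066)·e^0.038750 = 537.3334 × 1.039511 = 558.5640
Market ₹564.66 > fair 558.5640: forward overpriced → cash-and-carry (borrow at r, buy the stock and collect the dividends, short the forward).
Profit at T = |F_mkt − F*| = |564.66 − 558.5640| = ₹6.10 per share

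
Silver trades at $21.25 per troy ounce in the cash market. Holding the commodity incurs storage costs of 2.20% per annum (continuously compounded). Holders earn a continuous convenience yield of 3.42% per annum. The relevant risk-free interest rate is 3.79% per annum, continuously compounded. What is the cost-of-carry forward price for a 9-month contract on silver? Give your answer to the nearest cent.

$21.66 per troy ounce

Net carry = r + u − y = 0.0379 + 0.0220 − 0.0342 = 0.0257
F = S·e^((r+u−y)T) = 21.25 · e^(0.0257 × 9/12) = 21.25 · e^0.019275
= 21.25 × 1.019462 = $21.66 per troy ounce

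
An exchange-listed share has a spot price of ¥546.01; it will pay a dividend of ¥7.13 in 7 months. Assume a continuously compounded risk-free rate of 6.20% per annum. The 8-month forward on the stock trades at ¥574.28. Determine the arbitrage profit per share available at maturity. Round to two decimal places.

PV(dividends) I = 7.13·e^(−0.0620·7/12) = 6.8767
Fair forward F* = (S − I)·e^(rT) = (546.01 − 6.8767)·e^0.041333 = 539.1333 × 1.042199 = 561.8842
Market ¥574.28 > fair 561.8842: forward overpriced → cash-and-carry (borrow at r, buy the stock and collect the dividends, short the forward).
Profit at T = |F_mkt − F*| = |574.28 − 561.8842| = ¥12.40 per share

¥12.40 per share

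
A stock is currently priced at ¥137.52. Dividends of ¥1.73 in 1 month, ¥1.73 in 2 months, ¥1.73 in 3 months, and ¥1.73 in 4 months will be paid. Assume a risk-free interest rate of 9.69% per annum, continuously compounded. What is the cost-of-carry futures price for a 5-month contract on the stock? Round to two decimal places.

PV(dividends) I = 1.73·e^(−0.0969·1/12) + 1.73·e^(−0.0969·2/12) + 1.73·e^(−0.0969·3/12) + 1.73·e^(−0.0969·4/12)
I = 1.7161 + 1.7023 + 1.6886 + 1.6750 = 6.7820
F = (S − I)·e^(rT) = (137.52 − 6.7820) · e^(0.0969·5/12)
= 130.7380 · e^0.040375 = 130.7380 × 1.041201 = ¥136.12

¥136.12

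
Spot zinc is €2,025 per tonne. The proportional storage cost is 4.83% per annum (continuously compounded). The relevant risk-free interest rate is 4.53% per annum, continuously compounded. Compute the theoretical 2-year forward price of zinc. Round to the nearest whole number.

€2,442 per tonne

Net carry = r + u − y = 0.0453 + 0.0483 − 0.0000 = 0.0936
F = S·e^((r+u−y)T) = 2025 · e^(0.0936 × 2) = 2025 · e^0.187200
= 2025 × 1.205868 = €2,442 per tonne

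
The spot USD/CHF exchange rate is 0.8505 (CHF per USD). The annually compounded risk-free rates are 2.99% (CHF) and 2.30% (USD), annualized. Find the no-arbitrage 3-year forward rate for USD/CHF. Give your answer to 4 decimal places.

By covered interest parity, F = S · (1+r_CHF)^T / (1+r_USD)^T
= 0.8505 × 1.092409 / 1.070599 = 0.8505 × 1.020372
F = 0.8678 CHF per USD

0.8678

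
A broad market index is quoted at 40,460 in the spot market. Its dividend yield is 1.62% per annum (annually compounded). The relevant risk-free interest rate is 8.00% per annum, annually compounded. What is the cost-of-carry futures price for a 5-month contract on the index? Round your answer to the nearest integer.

41,500

F = S · (1+r)^T / (1+q)^T
= 40460 × 1.032587 / 1.006718 = 40460 × 1.025696
F = 41,500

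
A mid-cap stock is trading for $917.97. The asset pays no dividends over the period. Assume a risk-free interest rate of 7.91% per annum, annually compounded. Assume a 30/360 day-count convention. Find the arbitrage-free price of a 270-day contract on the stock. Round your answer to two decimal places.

$971.91

F = S · (1+r)^T
= 917.97 × 1.058757
F = $971.91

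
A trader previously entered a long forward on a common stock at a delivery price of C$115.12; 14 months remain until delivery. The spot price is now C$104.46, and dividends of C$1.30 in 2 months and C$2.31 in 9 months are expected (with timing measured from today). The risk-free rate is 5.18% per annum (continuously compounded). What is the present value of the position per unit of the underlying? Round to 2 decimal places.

-C$7.42

PV(remaining dividends) I = 1.30·e^(−0.0518·2/12) + 2.31·e^(−0.0518·9/12) = 3.5108
Current forward F = (S − I)·e^(rT) = (104.46 − 3.5108)·e^(0.0518·14/12) = 100.9492 × 1.062297 = 107.2380
Value (long) = (F − K)·e^(−rT) = (107.2380 − 115.12) × 0.941357 = -7.4198
Value = -C$7.42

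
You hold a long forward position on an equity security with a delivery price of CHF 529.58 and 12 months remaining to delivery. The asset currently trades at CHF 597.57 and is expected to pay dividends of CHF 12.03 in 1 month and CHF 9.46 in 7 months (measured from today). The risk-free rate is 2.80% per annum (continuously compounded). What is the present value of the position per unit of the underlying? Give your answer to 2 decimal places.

PV(remaining dividends) I = 12.03·e^(−0.0280·1/12) + 9.46·e^(−0.0280·7/12) = 21.3087
Current forward F = (S − I)·e^(rT) = (597.57 − 21.3087)·e^(0.0280·12/12) = 576.2613 × 1.028396 = 592.6248
Value (long) = (F − K)·e^(−rT) = (592.6248 − 529.58) × 0.972388 = 61.3040
Value = CHF 61.30

CHF 61.30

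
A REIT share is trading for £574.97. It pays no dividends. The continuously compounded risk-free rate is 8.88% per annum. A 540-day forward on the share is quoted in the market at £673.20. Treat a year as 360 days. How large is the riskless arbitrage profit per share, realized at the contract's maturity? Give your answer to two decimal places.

Fair forward: F* = S·e^(carry·T), with carry = r = 0.0888
F* = 574.97 · e^(0.0888 × 540/360) = 574.97 · e^0.133200 = 574.97 × 1.142478 = £656.8906
Market £673.20 > fair £656.8906: forward overpriced → cash-and-carry (buy spot, short the forward).
At maturity, profit = |F_mkt − F*| = |673.20 − 656.8906| = £16.31 per share

£16.31 per share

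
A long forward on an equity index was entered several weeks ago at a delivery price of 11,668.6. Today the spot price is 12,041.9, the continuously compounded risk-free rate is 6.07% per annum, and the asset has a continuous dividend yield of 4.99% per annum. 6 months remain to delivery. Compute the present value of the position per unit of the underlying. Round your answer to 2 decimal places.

Current fair forward for the remaining 6 months: F = S·e^((r − q)·T), (r − q) = 0.0607 − 0.0499 = 0.0108
F = 12041.9 · e^(0.0108 × 6/12) = 12041.9 × 1.00541461 = 12107.1022
Value of long forward = (F − K)·e^(−rT) = (12107.1022 − 11668.6) · e^(−0.0607·6/12)
= 438.5022 × 0.97010594 = 425.39

425.39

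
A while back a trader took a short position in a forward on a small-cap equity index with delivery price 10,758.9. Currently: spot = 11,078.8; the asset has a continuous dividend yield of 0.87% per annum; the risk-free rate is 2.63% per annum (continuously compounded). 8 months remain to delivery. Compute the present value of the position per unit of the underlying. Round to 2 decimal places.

Current fair forward for the remaining 8 months: F = S·e^((r − q)·T), (r − q) = 0.0263 − 0.0087 = 0.0176
F = 11078.8 · e^(0.0176 × 8/12) = 11078.8 × 1.01180244 = 11209.5569
Value of long forward = (F − K)·e^(−rT) = (11209.5569 − 10758.9) · e^(−0.0263·8/12)
= 450.6569 × 0.98261948 = 442.82
Short position value = −(long value) = -442.82

-442.82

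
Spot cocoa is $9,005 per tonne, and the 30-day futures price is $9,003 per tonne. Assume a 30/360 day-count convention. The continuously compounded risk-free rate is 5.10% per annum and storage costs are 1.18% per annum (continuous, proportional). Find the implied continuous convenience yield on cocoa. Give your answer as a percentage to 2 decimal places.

F = S·e^((r+u−y)T) ⇒ (r+u−y) = ln(F/S)/T
ln(9003/9005) = -0.000222; /T ⇒ -0.002664
y = r + u − ln(F/S)/T = 0.0510 + 0.0118 + 0.002664 = 0.065464
y = 6.55%

6.55%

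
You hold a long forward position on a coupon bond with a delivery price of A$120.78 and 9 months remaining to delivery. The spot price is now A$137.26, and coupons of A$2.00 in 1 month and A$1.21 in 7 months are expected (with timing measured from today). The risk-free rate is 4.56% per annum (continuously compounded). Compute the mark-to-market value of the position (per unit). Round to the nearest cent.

PV(remaining coupons) I = 2.00·e^(−0.0456·1/12) + 1.21·e^(−0.0456·7/12) = 3.1707
Current forward F = (S − I)·e^(rT) = (137.26 − 3.1707)·e^(0.0456·9/12) = 134.0893 × 1.034792 = 138.7545
Value (long) = (F − K)·e^(−rT) = (138.7545 − 120.78) × 0.966378 = 17.3702
Value = A$17.37

A$17.37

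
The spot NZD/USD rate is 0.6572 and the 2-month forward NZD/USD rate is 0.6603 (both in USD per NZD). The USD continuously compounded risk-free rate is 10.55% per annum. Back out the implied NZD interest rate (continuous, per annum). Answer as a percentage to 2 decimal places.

7.73%

F = S·e^((r_USD − r_NZD)T) ⇒ r_NZD = r_USD − ln(F/S)/T
ln(0.6603/0.6572) = 0.004706; /(2/12) = 0.028236
r_NZD = 0.1055 − 0.028236 = 0.077264
r_NZD = 7.73%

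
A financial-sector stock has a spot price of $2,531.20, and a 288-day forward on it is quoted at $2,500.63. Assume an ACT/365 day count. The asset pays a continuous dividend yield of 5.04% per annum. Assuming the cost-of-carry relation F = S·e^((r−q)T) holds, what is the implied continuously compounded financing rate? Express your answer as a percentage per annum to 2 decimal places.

3.50%

From F = S·e^((r−q)T): (r − q) = ln(F/S)/T
ln(2500.63/2531.20) = ln(0.987923) = -0.012151
(r − q) = -0.012151 / (288/365) = -0.015400
r = ln(F/S)/T + q = -0.015400 + 0.0504 = 0.035000
r = 3.50%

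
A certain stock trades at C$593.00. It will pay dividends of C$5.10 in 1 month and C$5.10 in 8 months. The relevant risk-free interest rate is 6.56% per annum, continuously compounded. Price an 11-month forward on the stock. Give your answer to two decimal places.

PV(dividends) I = 5.10·e^(−0.0656·1/12) + 5.10·e^(−0.0656·8/12)
I = 5.0722 + 4.8818 = 9.9540
F = (S − I)·e^(rT) = (593.00 − 9.9540) · e^(0.0656·11/12)
= 583.0460 · e^0.060133 = 583.0460 × 1.061978 = C$619.18

C$619.18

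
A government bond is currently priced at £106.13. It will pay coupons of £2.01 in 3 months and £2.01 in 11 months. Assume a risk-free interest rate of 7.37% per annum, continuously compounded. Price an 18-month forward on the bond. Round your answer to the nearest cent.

PV(coupons) I = 2.01·e^(−0.0737·3/12) + 2.01·e^(−0.0737·11/12)
I = 1.9733 + 1.8787 = 3.8520
F = (S − I)·e^(rT) = (106.13 − 3.8520) · e^(0.0737·18/12)
= 102.2780 · e^0.110550 = 102.2780 × 1.116892 = £114.23

£114.23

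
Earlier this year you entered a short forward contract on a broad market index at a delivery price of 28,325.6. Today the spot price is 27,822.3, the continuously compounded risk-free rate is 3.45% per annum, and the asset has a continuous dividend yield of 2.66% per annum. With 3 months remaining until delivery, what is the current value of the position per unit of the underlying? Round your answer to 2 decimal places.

Current fair forward for the remaining 3 months: F = S·e^((r − q)·T), (r − q) = 0.0345 − 0.0266 = 0.0079
F = 27822.3 · e^(0.0079 × 3/12) = 27822.3 × 1.00197695 = 27877.3033
Value of long forward = (F − K)·e^(−rT) = (27877.3033 − 28325.6) · e^(−0.0345·3/12)
= -448.2967 × 0.99141209 = -444.45
Short position value = −(long value) = 444.45

444.45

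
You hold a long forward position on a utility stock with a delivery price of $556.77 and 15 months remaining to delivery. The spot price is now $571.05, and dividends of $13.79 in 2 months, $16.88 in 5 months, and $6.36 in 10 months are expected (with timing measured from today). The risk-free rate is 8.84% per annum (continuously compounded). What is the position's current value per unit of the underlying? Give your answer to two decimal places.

PV(remaining dividends) I = 13.79·e^(−0.0884·2/12) + 16.88·e^(−0.0884·5/12) + 6.36·e^(−0.0884·10/12) = 35.7662
Current forward F = (S − I)·e^(rT) = (571.05 − 35.7662)·e^(0.0884·15/12) = 535.2838 × 1.116836 = 597.8242
Value (long) = (F − K)·e^(−rT) = (597.8242 − 556.77) × 0.895386 = 36.7594
Value = $36.76

$36.76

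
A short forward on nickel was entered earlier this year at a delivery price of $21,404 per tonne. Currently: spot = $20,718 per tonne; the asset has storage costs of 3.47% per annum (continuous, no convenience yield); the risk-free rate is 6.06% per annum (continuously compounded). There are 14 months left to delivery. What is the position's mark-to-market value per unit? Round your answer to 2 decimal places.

Current fair forward for the remaining 14 months: F = S·e^((r + u)·T), (r + u) = 0.0606 + 0.0347 = 0.0953
F = 20718 · e^(0.0953 × 14/12) = 20718 × 1.11759978 = 23154.4322
Value of long forward = (F − K)·e^(−rT) = (23154.4322 − 21404) · e^(−0.0606·14/12)
= 1750.4322 × 0.93174137 = 1630.95
Short position value = −(long value) = -$1630.95

-$1630.95 per tonne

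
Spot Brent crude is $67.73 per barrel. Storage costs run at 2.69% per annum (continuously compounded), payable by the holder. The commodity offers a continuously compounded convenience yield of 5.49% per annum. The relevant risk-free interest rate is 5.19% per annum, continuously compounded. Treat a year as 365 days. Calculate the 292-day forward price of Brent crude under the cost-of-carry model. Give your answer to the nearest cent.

$69.04 per barrel

Net carry = r + u − y = 0.0519 + 0.0269 − 0.0549 = 0.0239
F = S·e^((r+u−y)T) = 67.73 · e^(0.0239 × 292/365) = 67.73 · e^0.019120
= 67.73 × 1.019304 = $69.04 per barrel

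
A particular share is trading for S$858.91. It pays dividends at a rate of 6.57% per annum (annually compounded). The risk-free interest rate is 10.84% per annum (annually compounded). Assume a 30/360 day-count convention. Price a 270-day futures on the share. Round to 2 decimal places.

S$884.59

F = S · (1+r)^T / (1+q)^T
= 858.91 × 1.080245 / 1.048881 = 858.91 × 1.029902
F = S$884.59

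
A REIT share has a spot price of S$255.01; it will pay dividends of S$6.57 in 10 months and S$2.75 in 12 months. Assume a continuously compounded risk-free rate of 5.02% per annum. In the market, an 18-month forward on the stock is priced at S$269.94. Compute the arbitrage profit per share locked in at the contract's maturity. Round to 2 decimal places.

PV(dividends) I = 6.57·e^(−0.0502·10/12) + 2.75·e^(−0.0502·12/12) = 8.9162
Fair forward F* = (S − I)·e^(rT) = (255.01 − 8.9162)·e^0.075300 = 246.0938 × 1.078208 = 265.3403
Market S$269.94 > fair 265.3403: forward overpriced → cash-and-carry (borrow at r, buy the stock and collect the dividends, short the forward).
Profit at T = |F_mkt − F*| = |269.94 − 265.3403| = S$4.60 per share

S$4.60 per share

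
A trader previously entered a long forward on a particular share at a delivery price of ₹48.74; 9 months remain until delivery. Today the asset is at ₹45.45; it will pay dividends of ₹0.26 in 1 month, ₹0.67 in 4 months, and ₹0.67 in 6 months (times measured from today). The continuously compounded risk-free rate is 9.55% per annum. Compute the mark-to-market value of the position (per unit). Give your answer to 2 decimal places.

PV(remaining dividends) I = 0.26·e^(−0.0955·1/12) + 0.67·e^(−0.0955·4/12) + 0.67·e^(−0.0955·6/12) = 1.5457
Current forward F = (S − I)·e^(rT) = (45.45 − 1.5457)·e^(0.0955·9/12) = 43.9043 × 1.074252 = 47.1643
Value (long) = (F − K)·e^(−rT) = (47.1643 − 48.74) × 0.930880 = -1.4668
Value = -₹1.47

-₹1.47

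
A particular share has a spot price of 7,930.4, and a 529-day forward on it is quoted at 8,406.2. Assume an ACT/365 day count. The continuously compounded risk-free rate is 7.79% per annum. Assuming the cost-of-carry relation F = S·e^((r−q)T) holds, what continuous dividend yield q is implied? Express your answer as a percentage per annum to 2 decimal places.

3.77%

From F = S·e^((r−q)T): (r − q) = ln(F/S)/T
ln(8406.2/7930.4) = ln(1.059997) = 0.058266
(r − q) = 0.058266 / (529/365) = 0.040202
q = r − ln(F/S)/T = 0.0779 − 0.040202 = 0.037698
q = 3.77%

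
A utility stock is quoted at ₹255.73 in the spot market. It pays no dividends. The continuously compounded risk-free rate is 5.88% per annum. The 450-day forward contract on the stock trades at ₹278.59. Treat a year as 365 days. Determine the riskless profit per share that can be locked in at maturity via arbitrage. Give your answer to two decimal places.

Fair forward: F* = S·e^(carry·T), with carry = r = 0.0588
F* = 255.73 · e^(0.0588 × 450/365) = 255.73 · e^0.072493 = 255.73 × 1.075185 = ₹274.9571
Market ₹278.59 > fair ₹274.9571: forward overpriced → cash-and-carry (buy spot, short the forward).
At maturity, profit = |F_mkt − F*| = |278.59 − 274.9571| = ₹3.63 per share

₹3.63 per share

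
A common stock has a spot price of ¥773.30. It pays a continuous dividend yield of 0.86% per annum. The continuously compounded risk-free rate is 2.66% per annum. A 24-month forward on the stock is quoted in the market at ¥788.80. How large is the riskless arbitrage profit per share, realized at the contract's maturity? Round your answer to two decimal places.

Fair forward: F* = S·e^(carry·T), with carry = (r − q) = 0.0266 − 0.0086 = 0.0180
F* = 773.30 · e^(0.0180 × 24/12) = 773.30 · e^0.036000 = 773.30 × 1.036656 = ¥801.6461
Market ¥788.80 < fair ¥801.6461: forward underpriced → reverse cash-and-carry (short spot, go long the forward).
At maturity, profit = |F_mkt − F*| = |788.80 − 801.6461| = ¥12.85 per share

¥12.85 per share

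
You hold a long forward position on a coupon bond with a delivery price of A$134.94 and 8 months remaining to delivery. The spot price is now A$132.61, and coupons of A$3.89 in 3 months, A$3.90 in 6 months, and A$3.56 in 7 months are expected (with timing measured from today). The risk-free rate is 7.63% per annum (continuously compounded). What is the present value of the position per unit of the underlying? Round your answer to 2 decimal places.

PV(remaining coupons) I = 3.89·e^(−0.0763·3/12) + 3.90·e^(−0.0763·6/12) + 3.56·e^(−0.0763·7/12) = 10.9755
Current forward F = (S − I)·e^(rT) = (132.61 − 10.9755)·e^(0.0763·8/12) = 121.6345 × 1.052183 = 127.9818
Value (long) = (F − K)·e^(−rT) = (127.9818 − 134.94) × 0.950405 = -6.6131
Value = -A$6.61

-A$6.61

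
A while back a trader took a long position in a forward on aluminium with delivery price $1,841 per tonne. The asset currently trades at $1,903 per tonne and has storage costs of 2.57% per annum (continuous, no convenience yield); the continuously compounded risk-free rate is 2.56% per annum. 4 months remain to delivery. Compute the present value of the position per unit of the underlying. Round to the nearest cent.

$94.02 per tonne

Current fair forward for the remaining 4 months: F = S·e^((r + u)·T), (r + u) = 0.0256 + 0.0257 = 0.0513
F = 1903 · e^(0.0513 × 4/12) = 1903 × 1.01724704 = 1935.8211
Value of long forward = (F − K)·e^(−rT) = (1935.8211 − 1841) · e^(−0.0256·4/12)
= 94.8211 × 0.99150297 = 94.02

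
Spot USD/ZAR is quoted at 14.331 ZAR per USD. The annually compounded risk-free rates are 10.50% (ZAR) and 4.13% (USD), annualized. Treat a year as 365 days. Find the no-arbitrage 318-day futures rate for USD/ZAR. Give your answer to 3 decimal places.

By covered interest parity, F = S · (1+r_ZAR)^T / (1+r_USD)^T
= 14.331 × 1.090884 / 1.035888 = 14.331 × 1.053091
F = 15.092 ZAR per USD

15.092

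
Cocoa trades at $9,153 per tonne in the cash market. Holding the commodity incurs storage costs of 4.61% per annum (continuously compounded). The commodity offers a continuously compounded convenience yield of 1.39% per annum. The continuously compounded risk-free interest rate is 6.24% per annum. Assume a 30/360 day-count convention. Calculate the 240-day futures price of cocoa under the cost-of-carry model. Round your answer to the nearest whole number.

$9,749 per tonne

Net carry = r + u − y = 0.0624 + 0.0461 − 0.0139 = 0.0946
F = S·e^((r+u−y)T) = 9153 · e^(0.0946 × 240/360) = 9153 · e^0.063067
= 9153 × 1.065098 = $9,749 per tonne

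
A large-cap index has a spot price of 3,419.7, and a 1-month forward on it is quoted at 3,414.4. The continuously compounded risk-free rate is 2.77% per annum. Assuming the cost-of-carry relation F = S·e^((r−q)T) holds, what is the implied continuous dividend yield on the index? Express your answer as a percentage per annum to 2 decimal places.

From F = S·e^((r−q)T): (r − q) = ln(F/S)/T
ln(3414.4/3419.7) = ln(0.998450) = -0.001551
(r − q) = -0.001551 / (1/12) = -0.018612
q = r − ln(F/S)/T = 0.0277 + 0.018612 = 0.046312
q = 4.63%

4.63%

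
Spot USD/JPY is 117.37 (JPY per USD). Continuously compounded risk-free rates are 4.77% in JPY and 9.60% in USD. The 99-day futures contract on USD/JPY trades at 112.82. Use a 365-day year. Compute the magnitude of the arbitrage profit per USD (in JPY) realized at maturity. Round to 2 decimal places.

3.02 per USD (in JPY)

Fair futures: F* = S·e^(carry·T), with carry = (r_JPY − r_USD) = 0.0477 − 0.0960 = -0.0483
F* = 117.37 · e^(-0.0483 × 99/365) = 117.37 · e^-0.013101 = 117.37 × 0.986984 = 115.8423
Market 112.82 < fair 115.8423: forward underpriced → reverse cash-and-carry (short spot, go long the forward).
At maturity, profit = |F_mkt − F*| = |112.82 − 115.8423| = 3.02 per USD (in JPY)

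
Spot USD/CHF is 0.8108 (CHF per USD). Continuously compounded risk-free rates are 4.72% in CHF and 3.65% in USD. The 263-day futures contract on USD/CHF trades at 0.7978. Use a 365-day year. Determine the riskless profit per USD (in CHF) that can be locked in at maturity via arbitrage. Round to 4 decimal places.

0.0193 per USD (in CHF)

Fair futures: F* = S·e^(carry·T), with carry = (r_CHF − r_USD) = 0.0472 − 0.0365 = 0.0107
F* = 0.8108 · e^(0.0107 × 263/365) = 0.8108 · e^0.007710 = 0.8108 × 1.007740 = 0.8171
Market 0.7978 < fair 0.8171: forward underpriced → reverse cash-and-carry (short spot, go long the forward).
At maturity, profit = |F_mkt − F*| = |0.7978 − 0.8171| = 0.0193 per USD (in CHF)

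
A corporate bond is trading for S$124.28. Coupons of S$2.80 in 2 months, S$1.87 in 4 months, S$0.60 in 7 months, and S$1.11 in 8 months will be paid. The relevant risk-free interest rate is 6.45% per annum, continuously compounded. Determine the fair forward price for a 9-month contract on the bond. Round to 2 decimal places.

PV(coupons) I = 2.80·e^(−0.0645·2/12) + 1.87·e^(−0.0645·4/12) + 0.60·e^(−0.0645·7/12) + 1.11·e^(−0.0645·8/12)
I = 2.7701 + 1.8302 + 0.5778 + 1.0633 = 6.2414
F = (S − I)·e^(rT) = (124.28 − 6.2414) · e^(0.0645·9/12)
= 118.0386 · e^0.048375 = 118.0386 × 1.049564 = S$123.89

S$123.89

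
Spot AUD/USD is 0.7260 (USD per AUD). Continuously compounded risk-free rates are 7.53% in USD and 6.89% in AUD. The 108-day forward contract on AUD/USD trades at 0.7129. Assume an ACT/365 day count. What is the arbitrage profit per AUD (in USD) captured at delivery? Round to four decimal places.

Fair forward: F* = S·e^(carry·T), with carry = (r_USD − r_AUD) = 0.0753 − 0.0689 = 0.0064
F* = 0.7260 · e^(0.0064 × 108/365) = 0.7260 · e^0.001894 = 0.7260 × 1.001896 = 0.7274
Market 0.7129 < fair 0.7274: forward underpriced → reverse cash-and-carry (short spot, go long the forward).
At maturity, profit = |F_mkt − F*| = |0.7129 − 0.7274| = 0.0145 per AUD (in USD)

0.0145 per AUD (in USD)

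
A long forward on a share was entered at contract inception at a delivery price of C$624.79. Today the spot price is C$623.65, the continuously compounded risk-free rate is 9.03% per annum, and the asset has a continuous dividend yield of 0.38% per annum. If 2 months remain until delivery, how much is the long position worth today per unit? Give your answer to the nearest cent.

C$7.80

Current fair forward for the remaining 2 months: F = S·e^((r − q)·T), (r − q) = 0.0903 − 0.0038 = 0.0865
F = 623.65 · e^(0.0865 × 2/12) = 623.65 × 1.014521 = 632.7060
Value of long forward = (F − K)·e^(−rT) = (632.7060 − 624.79) · e^(−0.0903·2/12)
= 7.9160 × 0.985063 = 7.80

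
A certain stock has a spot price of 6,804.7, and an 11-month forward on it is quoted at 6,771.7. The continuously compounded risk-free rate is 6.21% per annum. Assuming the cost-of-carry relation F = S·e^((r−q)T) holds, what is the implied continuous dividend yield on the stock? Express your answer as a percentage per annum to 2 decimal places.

From F = S·e^((r−q)T): (r − q) = ln(F/S)/T
ln(6771.7/6804.7) = ln(0.995150) = -0.004862
(r − q) = -0.004862 / (11/12) = -0.005304
q = r − ln(F/S)/T = 0.0621 + 0.005304 = 0.067404
q = 6.74%

6.74%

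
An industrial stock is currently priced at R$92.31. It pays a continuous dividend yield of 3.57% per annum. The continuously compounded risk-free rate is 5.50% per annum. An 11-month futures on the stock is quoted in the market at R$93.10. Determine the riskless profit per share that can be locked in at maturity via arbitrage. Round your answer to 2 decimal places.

Fair futures: F* = S·e^(carry·T), with carry = (r − q) = 0.0550 − 0.0357 = 0.0193
F* = 92.31 · e^(0.0193 × 11/12) = 92.31 · e^0.017692 = 92.31 × 1.017849 = R$93.9576
Market R$93.10 < fair R$93.9576: forward underpriced → reverse cash-and-carry (short spot, go long the forward).
At maturity, profit = |F_mkt − F*| = |93.10 − 93.9576| = R$0.86 per share

R$0.86 per share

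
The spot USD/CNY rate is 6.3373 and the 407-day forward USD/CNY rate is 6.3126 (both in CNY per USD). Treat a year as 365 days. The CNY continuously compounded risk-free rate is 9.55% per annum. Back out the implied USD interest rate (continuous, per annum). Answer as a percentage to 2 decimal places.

F = S·e^((r_CNY − r_USD)T) ⇒ r_USD = r_CNY − ln(F/S)/T
ln(6.3126/6.3373) = -0.003905; /(407/365) = -0.003502
r_USD = 0.0955 + 0.003502 = 0.099002
r_USD = 9.90%

9.90%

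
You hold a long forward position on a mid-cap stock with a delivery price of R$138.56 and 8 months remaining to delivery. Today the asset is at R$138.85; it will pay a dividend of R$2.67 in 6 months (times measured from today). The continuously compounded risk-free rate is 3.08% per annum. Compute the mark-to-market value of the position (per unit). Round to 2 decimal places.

R$0.48

PV(remaining dividends) I = 2.67·e^(−0.0308·6/12) = 2.6292
Current forward F = (S − I)·e^(rT) = (138.85 − 2.6292)·e^(0.0308·8/12) = 136.2208 × 1.020746 = 139.0468
Value (long) = (F − K)·e^(−rT) = (139.0468 − 138.56) × 0.979676 = 0.4769
Value = R$0.48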